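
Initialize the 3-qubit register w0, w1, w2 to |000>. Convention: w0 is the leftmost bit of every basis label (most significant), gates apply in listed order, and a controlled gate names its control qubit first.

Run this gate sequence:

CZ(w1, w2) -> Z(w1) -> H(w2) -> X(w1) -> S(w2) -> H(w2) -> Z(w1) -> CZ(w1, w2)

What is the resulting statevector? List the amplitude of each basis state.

The resulting statevector has amplitude -1/2 - I/2 on |010>, 1/2 - I/2 on |011>, and 0 on every other basis state.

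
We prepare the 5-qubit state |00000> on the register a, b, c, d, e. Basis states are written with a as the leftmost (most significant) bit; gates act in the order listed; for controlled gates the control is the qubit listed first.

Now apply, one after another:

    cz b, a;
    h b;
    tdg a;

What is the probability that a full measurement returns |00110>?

Outcome |00110> occurs with probability 0.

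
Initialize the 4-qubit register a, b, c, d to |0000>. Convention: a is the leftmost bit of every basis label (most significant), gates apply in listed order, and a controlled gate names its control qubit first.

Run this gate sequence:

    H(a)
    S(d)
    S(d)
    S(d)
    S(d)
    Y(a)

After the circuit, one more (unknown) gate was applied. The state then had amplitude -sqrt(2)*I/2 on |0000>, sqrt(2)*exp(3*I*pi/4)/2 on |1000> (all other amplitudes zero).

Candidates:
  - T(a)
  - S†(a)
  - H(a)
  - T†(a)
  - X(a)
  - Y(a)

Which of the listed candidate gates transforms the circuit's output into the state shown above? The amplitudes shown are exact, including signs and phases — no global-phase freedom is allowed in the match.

The applied gate was T(a). Key observation: gates 2-5 undo each other exactly, leaving only the rest of the circuit to track.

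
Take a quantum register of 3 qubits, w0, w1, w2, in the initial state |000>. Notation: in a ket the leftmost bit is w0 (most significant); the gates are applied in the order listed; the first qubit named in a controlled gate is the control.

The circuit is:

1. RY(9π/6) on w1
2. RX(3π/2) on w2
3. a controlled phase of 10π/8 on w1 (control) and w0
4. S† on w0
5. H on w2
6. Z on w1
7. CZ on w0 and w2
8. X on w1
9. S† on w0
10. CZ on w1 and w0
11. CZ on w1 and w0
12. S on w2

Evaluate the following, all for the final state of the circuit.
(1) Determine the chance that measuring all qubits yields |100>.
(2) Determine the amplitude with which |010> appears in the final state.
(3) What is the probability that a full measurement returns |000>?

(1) A full measurement returns |100> with probability 0. Key observation: the block from step 10 through step 11 cancels to the identity and can be dropped.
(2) |010> carries amplitude sqrt(2)*(1 + I)/4 in the final state.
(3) Outcome |000> occurs with probability 1/4.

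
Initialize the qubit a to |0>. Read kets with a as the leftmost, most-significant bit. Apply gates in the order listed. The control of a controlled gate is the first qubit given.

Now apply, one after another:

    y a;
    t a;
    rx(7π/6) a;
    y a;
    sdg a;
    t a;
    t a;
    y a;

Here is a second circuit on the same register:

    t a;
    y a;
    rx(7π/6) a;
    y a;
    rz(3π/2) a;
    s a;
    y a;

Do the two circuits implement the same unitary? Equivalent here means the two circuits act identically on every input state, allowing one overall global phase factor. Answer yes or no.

No, they are not equivalent — no single phase factor reconciles the two unitaries.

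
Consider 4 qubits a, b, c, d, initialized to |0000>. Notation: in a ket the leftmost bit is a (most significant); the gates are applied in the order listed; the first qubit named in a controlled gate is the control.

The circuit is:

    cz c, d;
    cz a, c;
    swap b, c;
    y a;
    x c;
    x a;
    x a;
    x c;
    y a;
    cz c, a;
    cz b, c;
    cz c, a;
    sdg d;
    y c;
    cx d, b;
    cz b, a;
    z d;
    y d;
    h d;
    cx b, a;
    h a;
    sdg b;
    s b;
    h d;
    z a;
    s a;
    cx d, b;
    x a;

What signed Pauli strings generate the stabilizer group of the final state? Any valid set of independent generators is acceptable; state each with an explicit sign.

The stabilizer group can be generated by +YIII, -IZII, -IIZI, -IIIZ, among other valid generating sets.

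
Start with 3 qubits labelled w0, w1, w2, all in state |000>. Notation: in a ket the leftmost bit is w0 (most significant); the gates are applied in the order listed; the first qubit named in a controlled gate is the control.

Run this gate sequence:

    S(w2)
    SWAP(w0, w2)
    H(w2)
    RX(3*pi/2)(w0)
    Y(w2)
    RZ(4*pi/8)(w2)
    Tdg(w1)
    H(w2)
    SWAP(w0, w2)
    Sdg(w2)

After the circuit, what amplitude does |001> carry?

The final state's coefficient on |001> equals 1/2.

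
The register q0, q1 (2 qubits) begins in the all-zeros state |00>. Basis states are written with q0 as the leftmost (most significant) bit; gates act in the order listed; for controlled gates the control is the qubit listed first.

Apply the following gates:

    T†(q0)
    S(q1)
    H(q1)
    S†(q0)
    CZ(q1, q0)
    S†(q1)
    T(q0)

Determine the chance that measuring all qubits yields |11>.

The probability of measuring |11> is 0.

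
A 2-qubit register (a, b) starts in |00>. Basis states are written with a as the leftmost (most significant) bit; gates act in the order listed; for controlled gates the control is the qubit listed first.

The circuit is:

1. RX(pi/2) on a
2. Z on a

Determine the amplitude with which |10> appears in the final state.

|10> carries amplitude sqrt(2)*I/2 in the final state.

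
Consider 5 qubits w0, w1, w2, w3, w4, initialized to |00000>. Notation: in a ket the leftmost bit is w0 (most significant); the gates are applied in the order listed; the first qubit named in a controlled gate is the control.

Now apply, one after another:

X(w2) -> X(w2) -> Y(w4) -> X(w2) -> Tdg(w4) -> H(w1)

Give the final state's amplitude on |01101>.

|01101> carries amplitude sqrt(2)*exp(I*pi/4)/2 in the final state. Key observation: steps 1-2 multiply out to the identity, so the circuit reduces to the remaining gates.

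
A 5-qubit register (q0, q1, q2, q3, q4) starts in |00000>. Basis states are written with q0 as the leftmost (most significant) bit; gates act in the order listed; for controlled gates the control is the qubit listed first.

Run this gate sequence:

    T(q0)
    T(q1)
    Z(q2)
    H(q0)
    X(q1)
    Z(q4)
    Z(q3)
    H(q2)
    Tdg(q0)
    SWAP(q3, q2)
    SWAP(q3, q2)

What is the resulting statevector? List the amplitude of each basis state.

The final amplitudes are 1/2 on |01000>, 1/2 on |01100>, -exp(3*I*pi/4)/2 on |11000>, -exp(3*I*pi/4)/2 on |11100>, and 0 on every other basis state. Key observation: gates 10-11 undo each other exactly, leaving only the rest of the circuit to track.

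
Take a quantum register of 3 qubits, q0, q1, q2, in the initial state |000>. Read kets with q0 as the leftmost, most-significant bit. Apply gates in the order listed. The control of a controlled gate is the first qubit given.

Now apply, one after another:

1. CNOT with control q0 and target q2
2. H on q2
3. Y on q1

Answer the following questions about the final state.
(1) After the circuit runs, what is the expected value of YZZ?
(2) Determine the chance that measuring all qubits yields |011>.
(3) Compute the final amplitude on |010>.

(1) The observable YZZ averages to 0.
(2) Outcome |011> occurs with probability 1/2.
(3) |010> carries amplitude sqrt(2)*I/2 in the final state.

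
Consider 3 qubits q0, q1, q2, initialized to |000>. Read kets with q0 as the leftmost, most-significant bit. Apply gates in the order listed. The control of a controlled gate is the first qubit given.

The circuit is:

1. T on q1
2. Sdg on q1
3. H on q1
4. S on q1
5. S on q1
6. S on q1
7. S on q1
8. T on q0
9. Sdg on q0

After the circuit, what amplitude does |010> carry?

The amplitude on |010> is sqrt(2)/2. Key observation: the block from step 4 through step 7 cancels to the identity and can be dropped.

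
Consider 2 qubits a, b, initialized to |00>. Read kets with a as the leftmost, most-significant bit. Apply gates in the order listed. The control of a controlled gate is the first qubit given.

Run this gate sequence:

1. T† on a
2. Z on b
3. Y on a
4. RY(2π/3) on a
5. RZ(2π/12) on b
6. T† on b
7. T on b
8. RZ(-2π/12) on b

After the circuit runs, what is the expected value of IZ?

The expectation value of IZ is 1. Key observation: steps 5-8 multiply out to the identity, so the circuit reduces to the remaining gates.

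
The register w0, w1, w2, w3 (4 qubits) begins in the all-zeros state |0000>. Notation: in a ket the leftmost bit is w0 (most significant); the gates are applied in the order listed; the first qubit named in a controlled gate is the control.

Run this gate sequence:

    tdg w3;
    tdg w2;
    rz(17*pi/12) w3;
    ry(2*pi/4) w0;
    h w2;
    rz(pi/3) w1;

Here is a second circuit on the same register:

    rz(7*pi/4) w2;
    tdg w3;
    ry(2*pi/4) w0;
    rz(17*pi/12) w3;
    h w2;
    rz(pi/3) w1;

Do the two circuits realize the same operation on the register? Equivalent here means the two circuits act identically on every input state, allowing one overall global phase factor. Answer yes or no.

Yes — the two circuits implement the same unitary up to a global phase.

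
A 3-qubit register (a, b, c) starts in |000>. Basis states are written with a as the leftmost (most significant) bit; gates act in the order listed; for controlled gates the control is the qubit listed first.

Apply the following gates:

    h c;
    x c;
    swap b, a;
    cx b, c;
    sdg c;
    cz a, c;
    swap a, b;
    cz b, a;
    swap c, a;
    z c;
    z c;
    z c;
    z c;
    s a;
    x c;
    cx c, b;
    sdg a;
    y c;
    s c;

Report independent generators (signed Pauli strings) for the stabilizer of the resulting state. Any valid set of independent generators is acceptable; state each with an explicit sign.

One valid set of independent stabilizer generators is -YII, -IZI, +IIZ (any independent generating set of the same group is equally correct). Key observation: gates 10-13 undo each other exactly, leaving only the rest of the circuit to track.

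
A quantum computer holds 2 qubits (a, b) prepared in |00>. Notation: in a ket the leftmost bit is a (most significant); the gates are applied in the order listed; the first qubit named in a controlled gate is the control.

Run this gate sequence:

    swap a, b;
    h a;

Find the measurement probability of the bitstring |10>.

Outcome |10> occurs with probability 1/2.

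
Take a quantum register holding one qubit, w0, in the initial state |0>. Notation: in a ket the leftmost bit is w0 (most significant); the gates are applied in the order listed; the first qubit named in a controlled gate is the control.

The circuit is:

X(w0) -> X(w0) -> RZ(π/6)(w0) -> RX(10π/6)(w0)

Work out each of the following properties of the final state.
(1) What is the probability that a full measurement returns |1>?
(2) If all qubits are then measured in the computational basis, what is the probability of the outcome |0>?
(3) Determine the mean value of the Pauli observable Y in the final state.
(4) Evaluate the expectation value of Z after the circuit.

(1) Outcome |1> occurs with probability 1/4. Key observation: the block from step 1 through step 2 cancels to the identity and can be dropped.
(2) The probability of measuring |0> is 3/4.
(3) The observable Y averages to sqrt(3)/2.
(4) In the final state, Z has expectation 1/2.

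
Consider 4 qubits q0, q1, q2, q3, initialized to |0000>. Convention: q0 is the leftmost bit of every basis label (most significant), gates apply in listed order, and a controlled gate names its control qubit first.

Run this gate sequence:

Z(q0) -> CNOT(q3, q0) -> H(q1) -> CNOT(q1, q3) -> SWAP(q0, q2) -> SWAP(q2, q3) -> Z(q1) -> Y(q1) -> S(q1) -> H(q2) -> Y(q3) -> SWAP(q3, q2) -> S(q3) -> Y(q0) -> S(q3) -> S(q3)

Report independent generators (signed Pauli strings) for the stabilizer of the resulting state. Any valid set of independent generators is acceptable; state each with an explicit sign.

One valid set of independent stabilizer generators is +IYIZ, +IZIY, -ZIII, -IIZI (any independent generating set of the same group is equally correct).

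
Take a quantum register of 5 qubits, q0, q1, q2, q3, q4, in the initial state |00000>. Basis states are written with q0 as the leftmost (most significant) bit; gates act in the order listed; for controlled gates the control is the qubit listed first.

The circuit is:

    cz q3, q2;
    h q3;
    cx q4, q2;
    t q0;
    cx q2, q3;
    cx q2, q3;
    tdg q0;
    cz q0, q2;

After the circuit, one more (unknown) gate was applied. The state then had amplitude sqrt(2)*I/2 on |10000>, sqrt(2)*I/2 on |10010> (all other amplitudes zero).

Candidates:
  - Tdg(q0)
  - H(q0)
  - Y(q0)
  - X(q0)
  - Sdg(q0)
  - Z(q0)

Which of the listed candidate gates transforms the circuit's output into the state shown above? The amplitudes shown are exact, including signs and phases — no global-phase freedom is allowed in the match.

The applied gate was Y(q0). Key observation: the block from step 4 through step 7 cancels to the identity and can be dropped.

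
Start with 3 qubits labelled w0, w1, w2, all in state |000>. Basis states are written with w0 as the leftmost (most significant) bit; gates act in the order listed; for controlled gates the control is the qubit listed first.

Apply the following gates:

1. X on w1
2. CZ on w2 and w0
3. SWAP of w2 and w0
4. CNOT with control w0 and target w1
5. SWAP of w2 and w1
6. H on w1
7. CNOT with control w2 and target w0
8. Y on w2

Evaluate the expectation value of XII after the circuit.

The expectation value of XII is 0.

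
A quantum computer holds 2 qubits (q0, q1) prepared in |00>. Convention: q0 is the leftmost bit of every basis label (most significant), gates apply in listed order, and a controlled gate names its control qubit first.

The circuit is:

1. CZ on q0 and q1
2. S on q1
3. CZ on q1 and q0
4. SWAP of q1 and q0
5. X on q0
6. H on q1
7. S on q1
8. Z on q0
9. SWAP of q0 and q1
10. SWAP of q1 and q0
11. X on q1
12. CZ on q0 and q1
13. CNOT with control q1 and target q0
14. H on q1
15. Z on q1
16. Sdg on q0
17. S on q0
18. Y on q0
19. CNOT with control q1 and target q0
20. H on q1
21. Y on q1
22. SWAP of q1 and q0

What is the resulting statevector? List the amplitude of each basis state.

The final amplitudes are sqrt(2)*(-1 + I)/4 on |00>, sqrt(2)*(1 + I)/4 on |01>, sqrt(2)*(-1 - I)/4 on |10>, sqrt(2)*(-1 + I)/4 on |11>.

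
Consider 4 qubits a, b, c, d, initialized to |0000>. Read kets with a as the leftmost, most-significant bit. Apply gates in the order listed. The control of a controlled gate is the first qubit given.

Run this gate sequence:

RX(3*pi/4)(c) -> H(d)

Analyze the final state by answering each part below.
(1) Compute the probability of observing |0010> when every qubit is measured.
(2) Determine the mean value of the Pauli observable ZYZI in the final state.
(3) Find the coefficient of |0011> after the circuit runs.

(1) The probability of measuring |0010> is sqrt(2)/8 + 1/4.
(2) The expectation value of ZYZI is 0.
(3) |0011> carries amplitude -I*sqrt(2*sqrt(2) + 4)/4 in the final state.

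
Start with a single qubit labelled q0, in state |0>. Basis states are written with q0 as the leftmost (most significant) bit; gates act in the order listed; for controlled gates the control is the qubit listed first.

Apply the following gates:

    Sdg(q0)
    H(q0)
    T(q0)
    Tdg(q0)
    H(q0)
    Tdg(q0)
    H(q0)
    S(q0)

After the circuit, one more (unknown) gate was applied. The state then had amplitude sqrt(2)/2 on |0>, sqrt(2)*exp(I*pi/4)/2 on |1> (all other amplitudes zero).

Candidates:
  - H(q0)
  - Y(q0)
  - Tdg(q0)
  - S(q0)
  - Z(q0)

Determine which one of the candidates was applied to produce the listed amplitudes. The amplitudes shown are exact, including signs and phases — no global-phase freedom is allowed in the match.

It was Tdg(q0) that produced the state shown.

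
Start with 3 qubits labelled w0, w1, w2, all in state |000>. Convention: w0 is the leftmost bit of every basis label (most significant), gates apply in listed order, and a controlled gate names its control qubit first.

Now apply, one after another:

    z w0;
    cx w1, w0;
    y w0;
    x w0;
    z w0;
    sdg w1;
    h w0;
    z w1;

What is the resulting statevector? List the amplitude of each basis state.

After the circuit, the state carries amplitude sqrt(2)*I/2 on |000>, sqrt(2)*I/2 on |100>, and 0 on every other basis state.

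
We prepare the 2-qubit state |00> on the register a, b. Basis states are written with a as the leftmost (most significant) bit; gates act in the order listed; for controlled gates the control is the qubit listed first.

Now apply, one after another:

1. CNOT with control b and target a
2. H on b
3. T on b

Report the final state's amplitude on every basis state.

The final amplitudes are sqrt(2)/2 on |00>, sqrt(2)*exp(I*pi/4)/2 on |01>, 0 on |10>, 0 on |11>.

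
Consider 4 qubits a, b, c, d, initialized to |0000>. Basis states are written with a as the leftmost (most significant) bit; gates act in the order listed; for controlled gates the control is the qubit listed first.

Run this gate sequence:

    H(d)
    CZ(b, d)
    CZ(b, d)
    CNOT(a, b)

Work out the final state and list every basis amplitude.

The resulting statevector has amplitude sqrt(2)/2 on |0000>, sqrt(2)/2 on |0001>, and 0 on every other basis state. Key observation: steps 2-3 multiply out to the identity, so the circuit reduces to the remaining gates.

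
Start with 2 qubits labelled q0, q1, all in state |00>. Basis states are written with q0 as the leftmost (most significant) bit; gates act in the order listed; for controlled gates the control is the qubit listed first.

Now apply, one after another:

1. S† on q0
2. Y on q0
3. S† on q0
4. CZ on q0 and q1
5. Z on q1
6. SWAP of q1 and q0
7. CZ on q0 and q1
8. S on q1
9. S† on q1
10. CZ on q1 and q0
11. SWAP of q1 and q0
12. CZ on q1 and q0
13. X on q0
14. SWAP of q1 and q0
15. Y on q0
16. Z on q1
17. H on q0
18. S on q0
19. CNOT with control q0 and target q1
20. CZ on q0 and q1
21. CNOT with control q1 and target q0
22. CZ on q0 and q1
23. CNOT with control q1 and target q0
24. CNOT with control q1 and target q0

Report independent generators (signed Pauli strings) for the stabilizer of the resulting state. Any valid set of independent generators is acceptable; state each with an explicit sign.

One valid set of independent stabilizer generators is +IY, +ZI (any independent generating set of the same group is equally correct).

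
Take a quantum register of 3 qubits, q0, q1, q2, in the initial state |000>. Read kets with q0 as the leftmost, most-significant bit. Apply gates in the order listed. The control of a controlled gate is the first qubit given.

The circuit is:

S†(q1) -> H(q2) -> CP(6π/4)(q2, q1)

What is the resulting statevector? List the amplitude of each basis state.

After the circuit, the state carries amplitude sqrt(2)/2 on |000>, sqrt(2)/2 on |001>, and 0 on every other basis state.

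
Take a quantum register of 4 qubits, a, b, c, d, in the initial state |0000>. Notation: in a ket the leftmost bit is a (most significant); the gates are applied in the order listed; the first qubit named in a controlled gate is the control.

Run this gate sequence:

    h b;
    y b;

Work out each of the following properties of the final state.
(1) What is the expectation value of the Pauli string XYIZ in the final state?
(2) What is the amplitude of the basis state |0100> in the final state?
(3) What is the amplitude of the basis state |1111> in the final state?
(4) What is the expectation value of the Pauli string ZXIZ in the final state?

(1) The expectation value of XYIZ is 0.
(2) The amplitude on |0100> is sqrt(2)*I/2.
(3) |1111> carries amplitude 0 in the final state.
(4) In the final state, ZXIZ has expectation -1.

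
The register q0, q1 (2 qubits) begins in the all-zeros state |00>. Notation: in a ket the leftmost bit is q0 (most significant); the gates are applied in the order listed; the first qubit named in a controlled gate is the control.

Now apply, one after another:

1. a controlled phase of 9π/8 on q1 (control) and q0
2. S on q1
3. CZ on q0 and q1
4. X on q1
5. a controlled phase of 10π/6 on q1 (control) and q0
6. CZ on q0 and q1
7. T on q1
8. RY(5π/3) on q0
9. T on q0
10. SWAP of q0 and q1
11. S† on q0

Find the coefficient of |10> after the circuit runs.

|10> carries amplitude sqrt(3)*exp(3*I*pi/4)/2 in the final state.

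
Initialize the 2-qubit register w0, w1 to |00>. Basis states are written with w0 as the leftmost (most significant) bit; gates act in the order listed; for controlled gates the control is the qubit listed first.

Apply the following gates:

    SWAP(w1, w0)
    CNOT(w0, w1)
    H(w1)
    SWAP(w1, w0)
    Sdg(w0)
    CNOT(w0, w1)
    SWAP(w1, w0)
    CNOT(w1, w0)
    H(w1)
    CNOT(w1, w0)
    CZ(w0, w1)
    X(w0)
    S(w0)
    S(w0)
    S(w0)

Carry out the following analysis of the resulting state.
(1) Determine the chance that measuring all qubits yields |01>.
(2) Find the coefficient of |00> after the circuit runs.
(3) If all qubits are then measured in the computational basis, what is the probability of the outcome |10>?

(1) Outcome |01> occurs with probability 1/2.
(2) The amplitude on |00> is 0.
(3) Outcome |10> occurs with probability 1/2.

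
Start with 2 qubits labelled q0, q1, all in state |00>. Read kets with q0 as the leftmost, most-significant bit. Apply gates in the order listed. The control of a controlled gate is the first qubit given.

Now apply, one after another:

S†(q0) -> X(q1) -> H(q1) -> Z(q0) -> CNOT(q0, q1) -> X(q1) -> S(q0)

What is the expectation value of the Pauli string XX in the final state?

The expectation value of XX is 0.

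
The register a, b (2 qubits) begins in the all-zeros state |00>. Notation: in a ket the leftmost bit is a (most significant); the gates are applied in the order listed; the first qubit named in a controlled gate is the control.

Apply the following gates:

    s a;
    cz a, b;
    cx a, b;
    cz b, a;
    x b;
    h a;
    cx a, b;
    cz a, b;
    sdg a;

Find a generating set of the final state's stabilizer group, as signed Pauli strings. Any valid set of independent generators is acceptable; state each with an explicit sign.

One valid set of independent stabilizer generators is +XY, -ZZ (any independent generating set of the same group is equally correct).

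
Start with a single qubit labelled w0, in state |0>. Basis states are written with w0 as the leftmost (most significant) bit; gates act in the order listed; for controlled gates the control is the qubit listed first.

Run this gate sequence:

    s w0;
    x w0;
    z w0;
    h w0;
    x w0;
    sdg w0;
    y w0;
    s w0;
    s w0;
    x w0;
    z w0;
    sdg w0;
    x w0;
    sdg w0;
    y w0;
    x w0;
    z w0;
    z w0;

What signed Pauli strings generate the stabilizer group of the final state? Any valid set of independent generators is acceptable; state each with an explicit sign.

One valid set of independent stabilizer generators is -Y (any independent generating set of the same group is equally correct).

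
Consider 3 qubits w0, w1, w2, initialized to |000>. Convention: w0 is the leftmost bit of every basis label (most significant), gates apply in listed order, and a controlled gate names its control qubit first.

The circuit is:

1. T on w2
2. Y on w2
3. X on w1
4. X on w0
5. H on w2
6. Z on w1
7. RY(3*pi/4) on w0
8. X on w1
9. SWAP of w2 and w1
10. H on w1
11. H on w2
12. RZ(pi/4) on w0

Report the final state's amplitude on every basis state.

The final amplitudes are 0 on |000>, 0 on |001>, sqrt(2*sqrt(2) + 4)*exp(3*I*pi/8)/4 on |010>, sqrt(2*sqrt(2) + 4)*exp(3*I*pi/8)/4 on |011>, 0 on |100>, 0 on |101>, -sqrt(4 - 2*sqrt(2))*exp(5*I*pi/8)/4 on |110>, -sqrt(4 - 2*sqrt(2))*exp(5*I*pi/8)/4 on |111>.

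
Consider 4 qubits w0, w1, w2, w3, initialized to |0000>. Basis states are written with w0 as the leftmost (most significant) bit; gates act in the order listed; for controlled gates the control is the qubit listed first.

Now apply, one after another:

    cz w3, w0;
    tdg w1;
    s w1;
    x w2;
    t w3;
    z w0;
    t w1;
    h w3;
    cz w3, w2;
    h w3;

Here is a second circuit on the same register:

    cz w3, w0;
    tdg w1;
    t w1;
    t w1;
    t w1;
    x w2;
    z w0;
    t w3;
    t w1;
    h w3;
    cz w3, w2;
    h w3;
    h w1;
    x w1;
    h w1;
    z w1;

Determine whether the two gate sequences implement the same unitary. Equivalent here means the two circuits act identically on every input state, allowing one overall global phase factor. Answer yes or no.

No: there is an input state on which the two circuits produce genuinely different outputs (not merely differing by a phase).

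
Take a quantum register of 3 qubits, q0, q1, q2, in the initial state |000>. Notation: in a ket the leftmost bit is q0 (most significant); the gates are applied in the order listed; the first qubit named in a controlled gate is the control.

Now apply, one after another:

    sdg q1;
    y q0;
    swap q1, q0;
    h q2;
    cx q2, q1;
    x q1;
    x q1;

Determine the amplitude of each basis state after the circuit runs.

The final amplitudes are sqrt(2)*I/2 on |001>, sqrt(2)*I/2 on |010>, and 0 on every other basis state.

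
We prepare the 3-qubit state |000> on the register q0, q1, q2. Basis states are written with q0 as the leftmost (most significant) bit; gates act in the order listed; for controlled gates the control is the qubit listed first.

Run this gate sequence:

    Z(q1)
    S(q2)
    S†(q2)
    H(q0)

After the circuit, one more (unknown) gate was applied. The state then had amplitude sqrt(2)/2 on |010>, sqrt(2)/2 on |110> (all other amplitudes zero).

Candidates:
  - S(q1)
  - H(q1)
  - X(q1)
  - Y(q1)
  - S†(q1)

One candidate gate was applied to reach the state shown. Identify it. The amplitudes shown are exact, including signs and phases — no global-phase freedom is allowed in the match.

The applied gate was X(q1). Key observation: steps 2-3 multiply out to the identity, so the circuit reduces to the remaining gates.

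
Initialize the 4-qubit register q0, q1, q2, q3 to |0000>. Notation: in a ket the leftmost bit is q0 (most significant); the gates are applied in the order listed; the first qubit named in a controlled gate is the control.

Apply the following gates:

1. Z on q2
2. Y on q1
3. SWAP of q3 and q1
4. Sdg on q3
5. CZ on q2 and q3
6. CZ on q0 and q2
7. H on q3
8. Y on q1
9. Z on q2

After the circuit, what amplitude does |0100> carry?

The amplitude on |0100> is sqrt(2)*I/2.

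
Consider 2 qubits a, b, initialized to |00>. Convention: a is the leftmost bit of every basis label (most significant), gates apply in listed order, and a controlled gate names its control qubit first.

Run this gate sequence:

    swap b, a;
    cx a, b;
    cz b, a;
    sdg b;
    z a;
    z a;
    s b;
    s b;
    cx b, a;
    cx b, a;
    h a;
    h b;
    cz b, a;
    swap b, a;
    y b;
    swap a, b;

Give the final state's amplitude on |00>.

The final state's coefficient on |00> equals -I/2. Key observation: steps 4-7 multiply out to the identity, so the circuit reduces to the remaining gates.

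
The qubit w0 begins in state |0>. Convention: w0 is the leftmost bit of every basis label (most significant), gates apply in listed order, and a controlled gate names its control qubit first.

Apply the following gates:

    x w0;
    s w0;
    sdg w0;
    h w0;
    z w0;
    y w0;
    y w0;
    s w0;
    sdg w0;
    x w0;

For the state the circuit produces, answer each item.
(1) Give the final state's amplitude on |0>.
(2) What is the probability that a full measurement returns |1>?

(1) |0> carries amplitude sqrt(2)/2 in the final state.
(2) The probability of measuring |1> is 1/2.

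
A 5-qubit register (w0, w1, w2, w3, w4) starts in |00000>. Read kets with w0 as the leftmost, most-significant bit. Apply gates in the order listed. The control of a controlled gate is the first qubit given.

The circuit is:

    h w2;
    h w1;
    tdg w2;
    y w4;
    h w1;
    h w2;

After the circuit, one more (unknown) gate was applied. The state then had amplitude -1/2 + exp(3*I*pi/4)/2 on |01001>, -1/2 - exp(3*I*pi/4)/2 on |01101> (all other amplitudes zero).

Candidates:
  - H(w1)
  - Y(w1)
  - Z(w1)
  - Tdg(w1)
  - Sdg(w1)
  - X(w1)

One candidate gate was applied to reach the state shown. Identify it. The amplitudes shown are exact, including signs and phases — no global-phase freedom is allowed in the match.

It was Y(w1) that produced the state shown.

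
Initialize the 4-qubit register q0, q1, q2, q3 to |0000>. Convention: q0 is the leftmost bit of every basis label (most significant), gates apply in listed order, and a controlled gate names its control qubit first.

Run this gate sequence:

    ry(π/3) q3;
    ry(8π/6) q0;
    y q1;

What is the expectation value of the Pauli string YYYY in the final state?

The expectation value of YYYY is 0.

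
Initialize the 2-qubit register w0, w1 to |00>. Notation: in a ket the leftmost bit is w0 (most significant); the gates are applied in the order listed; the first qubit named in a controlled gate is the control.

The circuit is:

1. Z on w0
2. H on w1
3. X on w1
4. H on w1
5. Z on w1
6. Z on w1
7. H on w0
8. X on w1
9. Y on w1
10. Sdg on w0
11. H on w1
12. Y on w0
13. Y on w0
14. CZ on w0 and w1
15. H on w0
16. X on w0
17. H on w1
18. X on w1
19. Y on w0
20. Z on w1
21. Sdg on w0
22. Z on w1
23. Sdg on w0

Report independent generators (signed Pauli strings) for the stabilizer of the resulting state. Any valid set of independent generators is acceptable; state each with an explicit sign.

The stabilizer group can be generated by -XZ, +ZY, among other valid generating sets. Key observation: gates 2-5 undo each other exactly, leaving only the rest of the circuit to track.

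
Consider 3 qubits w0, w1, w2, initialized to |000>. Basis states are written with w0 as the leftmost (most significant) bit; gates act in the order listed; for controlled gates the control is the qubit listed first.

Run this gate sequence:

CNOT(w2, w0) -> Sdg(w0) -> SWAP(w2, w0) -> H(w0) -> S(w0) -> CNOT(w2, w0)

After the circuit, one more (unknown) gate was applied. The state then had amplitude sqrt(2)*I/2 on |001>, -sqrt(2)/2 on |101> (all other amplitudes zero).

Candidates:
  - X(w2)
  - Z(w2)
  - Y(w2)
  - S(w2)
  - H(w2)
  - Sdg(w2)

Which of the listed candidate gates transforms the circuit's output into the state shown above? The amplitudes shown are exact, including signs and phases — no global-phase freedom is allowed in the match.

The unique candidate consistent with the amplitudes is Y(w2).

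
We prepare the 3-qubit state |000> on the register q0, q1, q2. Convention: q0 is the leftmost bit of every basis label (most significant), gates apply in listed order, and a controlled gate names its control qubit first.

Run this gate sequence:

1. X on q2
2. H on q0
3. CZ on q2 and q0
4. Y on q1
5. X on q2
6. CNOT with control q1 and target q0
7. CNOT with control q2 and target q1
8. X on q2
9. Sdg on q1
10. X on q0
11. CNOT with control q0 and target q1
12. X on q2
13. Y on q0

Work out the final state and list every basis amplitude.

After the circuit, the state carries amplitude sqrt(2)*I/2 on |000>, sqrt(2)*I/2 on |110>, and 0 on every other basis state.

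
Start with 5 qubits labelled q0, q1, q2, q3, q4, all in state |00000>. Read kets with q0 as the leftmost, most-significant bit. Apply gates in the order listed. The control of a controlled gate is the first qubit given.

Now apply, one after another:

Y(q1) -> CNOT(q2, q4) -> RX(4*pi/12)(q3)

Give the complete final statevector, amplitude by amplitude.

The resulting statevector has amplitude sqrt(3)*I/2 on |01000>, 1/2 on |01010>, and 0 on every other basis state.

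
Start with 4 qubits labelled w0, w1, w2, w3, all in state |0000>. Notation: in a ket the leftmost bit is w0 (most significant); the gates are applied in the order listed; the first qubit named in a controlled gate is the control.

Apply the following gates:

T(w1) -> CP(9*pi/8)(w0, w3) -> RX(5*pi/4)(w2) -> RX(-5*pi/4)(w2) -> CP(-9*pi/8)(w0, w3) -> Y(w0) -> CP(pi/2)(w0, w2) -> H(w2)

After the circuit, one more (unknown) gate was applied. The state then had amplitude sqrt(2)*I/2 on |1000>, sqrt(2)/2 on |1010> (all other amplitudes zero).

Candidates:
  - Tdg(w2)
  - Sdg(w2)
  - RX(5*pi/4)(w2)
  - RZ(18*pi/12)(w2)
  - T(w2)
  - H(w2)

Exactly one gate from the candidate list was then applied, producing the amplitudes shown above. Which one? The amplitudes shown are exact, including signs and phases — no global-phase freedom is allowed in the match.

The applied gate was Sdg(w2). Key observation: the block from step 2 through step 5 cancels to the identity and can be dropped.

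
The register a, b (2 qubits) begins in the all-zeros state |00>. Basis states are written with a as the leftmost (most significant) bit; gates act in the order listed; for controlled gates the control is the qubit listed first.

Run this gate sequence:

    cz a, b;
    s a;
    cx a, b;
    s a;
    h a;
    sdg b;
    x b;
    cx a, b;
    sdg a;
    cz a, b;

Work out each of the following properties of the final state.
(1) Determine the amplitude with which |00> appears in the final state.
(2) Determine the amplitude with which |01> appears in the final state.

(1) The final state's coefficient on |00> equals 0.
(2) The amplitude on |01> is sqrt(2)/2.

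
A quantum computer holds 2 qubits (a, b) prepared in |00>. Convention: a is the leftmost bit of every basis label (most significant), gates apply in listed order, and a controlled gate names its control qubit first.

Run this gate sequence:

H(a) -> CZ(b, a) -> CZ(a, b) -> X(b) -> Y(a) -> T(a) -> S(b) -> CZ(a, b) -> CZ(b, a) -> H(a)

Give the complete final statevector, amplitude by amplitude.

After the circuit, the state carries amplitude 0 on |00>, 1/2 - exp(I*pi/4)/2 on |01>, 0 on |10>, 1/2 + exp(I*pi/4)/2 on |11>.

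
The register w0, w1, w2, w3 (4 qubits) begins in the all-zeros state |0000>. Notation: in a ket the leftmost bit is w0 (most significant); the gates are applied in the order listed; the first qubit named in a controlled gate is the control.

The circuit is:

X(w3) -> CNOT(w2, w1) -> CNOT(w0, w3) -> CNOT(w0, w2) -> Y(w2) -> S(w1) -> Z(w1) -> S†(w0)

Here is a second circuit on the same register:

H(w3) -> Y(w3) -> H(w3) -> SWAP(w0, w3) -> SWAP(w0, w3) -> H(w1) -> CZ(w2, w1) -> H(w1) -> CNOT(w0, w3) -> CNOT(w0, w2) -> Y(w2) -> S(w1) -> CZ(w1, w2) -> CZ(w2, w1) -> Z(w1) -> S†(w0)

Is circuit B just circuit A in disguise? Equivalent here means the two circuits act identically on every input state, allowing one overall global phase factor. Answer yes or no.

No: there is an input state on which the two circuits produce genuinely different outputs (not merely differing by a phase).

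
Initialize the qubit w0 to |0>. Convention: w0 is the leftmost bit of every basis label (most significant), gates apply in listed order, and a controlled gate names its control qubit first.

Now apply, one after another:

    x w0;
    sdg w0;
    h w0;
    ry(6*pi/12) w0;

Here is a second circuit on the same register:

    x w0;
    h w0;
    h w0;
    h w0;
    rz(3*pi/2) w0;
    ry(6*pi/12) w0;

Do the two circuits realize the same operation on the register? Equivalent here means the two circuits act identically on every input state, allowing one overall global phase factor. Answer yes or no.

No — the two circuits implement different unitaries, even allowing a global phase.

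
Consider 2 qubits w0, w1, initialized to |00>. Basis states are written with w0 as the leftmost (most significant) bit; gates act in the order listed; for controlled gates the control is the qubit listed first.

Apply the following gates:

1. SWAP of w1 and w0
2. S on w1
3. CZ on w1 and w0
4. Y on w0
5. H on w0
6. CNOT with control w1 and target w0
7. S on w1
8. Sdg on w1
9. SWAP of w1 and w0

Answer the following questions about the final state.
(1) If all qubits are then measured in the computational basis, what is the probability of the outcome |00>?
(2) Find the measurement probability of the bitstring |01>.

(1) Outcome |00> occurs with probability 1/2.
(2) Outcome |01> occurs with probability 1/2.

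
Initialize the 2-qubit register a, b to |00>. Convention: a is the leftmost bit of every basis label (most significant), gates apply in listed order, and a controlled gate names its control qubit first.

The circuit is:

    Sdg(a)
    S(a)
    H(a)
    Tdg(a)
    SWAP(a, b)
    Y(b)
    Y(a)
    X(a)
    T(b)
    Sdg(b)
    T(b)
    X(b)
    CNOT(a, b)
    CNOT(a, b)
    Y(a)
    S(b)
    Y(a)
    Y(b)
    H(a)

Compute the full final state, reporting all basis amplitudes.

The resulting statevector has amplitude -exp(3*I*pi/4)/2 on |00>, -I/2 on |01>, -exp(3*I*pi/4)/2 on |10>, -I/2 on |11>.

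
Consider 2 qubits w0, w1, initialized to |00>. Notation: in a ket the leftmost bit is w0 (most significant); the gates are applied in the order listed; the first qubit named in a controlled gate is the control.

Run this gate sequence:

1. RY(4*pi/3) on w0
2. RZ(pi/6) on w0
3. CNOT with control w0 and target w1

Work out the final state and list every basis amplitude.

The final amplitudes are exp(11*I*pi/12)/2 on |00>, 0 on |01>, 0 on |10>, sqrt(3)*exp(I*pi/12)/2 on |11>.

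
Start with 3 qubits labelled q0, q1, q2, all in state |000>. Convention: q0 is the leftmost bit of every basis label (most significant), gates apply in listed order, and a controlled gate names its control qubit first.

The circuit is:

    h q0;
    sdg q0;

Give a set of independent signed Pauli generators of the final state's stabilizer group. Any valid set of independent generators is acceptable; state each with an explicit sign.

The final state is stabilized by the group generated by -YII, +IZI, +IIZ; other independent generating sets are equally valid.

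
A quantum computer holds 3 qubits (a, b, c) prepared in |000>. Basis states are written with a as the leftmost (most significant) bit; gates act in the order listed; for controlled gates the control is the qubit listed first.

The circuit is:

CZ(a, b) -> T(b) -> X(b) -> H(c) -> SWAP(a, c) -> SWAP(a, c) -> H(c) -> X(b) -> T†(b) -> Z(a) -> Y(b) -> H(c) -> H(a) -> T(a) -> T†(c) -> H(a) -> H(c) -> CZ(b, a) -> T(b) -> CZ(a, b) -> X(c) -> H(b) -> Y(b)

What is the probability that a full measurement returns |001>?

Outcome |001> occurs with probability sqrt(2)/8 + 3/16. Key observation: gates 2-9 undo each other exactly, leaving only the rest of the circuit to track.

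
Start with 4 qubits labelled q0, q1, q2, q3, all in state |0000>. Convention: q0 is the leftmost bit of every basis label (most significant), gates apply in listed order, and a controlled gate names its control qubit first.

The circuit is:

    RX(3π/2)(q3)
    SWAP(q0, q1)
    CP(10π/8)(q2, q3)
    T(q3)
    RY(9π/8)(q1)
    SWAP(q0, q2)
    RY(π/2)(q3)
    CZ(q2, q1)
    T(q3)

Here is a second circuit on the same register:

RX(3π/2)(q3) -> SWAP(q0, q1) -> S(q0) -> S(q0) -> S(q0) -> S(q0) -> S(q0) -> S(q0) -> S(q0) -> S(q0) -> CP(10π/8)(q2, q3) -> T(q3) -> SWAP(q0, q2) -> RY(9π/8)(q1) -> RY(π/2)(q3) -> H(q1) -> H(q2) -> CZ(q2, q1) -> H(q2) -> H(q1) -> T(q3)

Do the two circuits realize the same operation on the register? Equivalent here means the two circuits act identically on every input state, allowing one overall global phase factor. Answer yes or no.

No — the two circuits implement different unitaries, even allowing a global phase.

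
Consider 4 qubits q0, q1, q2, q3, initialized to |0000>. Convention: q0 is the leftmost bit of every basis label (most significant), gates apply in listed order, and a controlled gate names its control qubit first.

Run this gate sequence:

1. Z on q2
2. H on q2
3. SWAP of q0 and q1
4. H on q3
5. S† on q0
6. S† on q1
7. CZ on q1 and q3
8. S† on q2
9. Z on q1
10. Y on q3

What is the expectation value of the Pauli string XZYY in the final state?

The observable XZYY averages to 0.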